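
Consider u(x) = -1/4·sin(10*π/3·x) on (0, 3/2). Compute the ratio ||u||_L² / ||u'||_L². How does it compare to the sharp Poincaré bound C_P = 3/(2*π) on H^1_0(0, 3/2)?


||u||_L² / ||u'||_L² = 3/(10*π) < C_P = 3/(2*π).

u(x) = -1/4·sin(10*π/3·x), so u'(x) = -5*π*cos(10*π*x/3)/6.
Writing u(x) = A·sin(kπx/L) with A = -1/4 and k = 5, use ∫_0^L sin²(kπx/L) dx = L/2 and ∫_0^L cos²(kπx/L) dx = L/2.
u² = 1/16·sin²(10*π/3·x) and (u')² = 25*π^2/36·cos²(10*π/3·x), and each of sin², cos² integrates to L/2 = 3/4 over (0, 3/2).
∫_0^3/2 u² dx = 3/64, so ||u||_L² = sqrt(3)/8.
∫_0^3/2 (u')² dx = 25*π^2/48, so ||u'||_L² = 5*sqrt(3)*π/12.
Ratio ||u||_L² / ||u'||_L² = 3/(10*π).
Sharp Poincaré constant on H^1_0(0, 3/2) is C_P = L/π = 3/(2*π), achieved by sin(2*π/3·x).
This is the k = 5 harmonic; the ratio L/(kπ) is strictly less than C_P = L/π, consistent with the sharp inequality ||u||_L² ≤ C_P ||u'||_L².


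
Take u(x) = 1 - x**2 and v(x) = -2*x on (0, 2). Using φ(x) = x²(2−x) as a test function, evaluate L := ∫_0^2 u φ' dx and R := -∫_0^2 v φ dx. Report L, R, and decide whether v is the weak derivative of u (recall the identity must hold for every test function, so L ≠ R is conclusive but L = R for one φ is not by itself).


LHS = 16/5, RHS = 16/5. Yes, v = u' weakly.

u(x) = 1 - x**2, classical derivative u'(x) = -2*x.
φ(x) = x²(2−x), so φ'(x) = x*(4 - 3*x).
Note φ(0) = φ(2) = 0, so the boundary term u·φ vanishes.
LHS = ∫_0^2 u(x) φ'(x) dx = ∫_0^2 (3*x^4 - 4*x^3 - 3*x^2 + 4*x) dx. Term by term:
  ∫_0^2 3*x^4 dx = 96/5;  ∫_0^2 -4*x^3 dx = -16;  ∫_0^2 -3*x^2 dx = -8;
  ∫_0^2 4*x dx = 8.
Sum: 96/5 − 16 − 8 + 8 = 16/5.
So LHS = 16/5.
∫_0^2 v(x) φ(x) dx = ∫_0^2 (2*x^4 - 4*x^3) dx. Term by term:
  ∫_0^2 2*x^4 dx = 64/5;  ∫_0^2 -4*x^3 dx = -16.
Sum: 64/5 − 16 = -16/5.
So RHS = -∫_0^2 v(x) φ(x) dx = 16/5.
LHS = RHS, so the identity holds for this test φ.
Moreover u is smooth here and v(x) = u'(x) = -2*x pointwise, so the identity holds for every test function. Hence v is the weak derivative of u.


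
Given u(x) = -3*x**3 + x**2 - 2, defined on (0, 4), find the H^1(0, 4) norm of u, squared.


||u||_{H^1}^2 = 1128496/35

The H^1 norm (squared) on an interval (0, L) is
  ||u||_{H^1}^2 = ∫_0^L u(x)^2 dx + ∫_0^L u'(x)^2 dx.
Compute u'(x) = -9*x**2 + 2*x.
Then u(x)^2 = 9*x**6 - 6*x**5 + x**4 + 12*x**3 - 4*x**2 + 4 and u'(x)^2 = 81*x**4 - 36*x**3 + 4*x**2.
Integrate each monomial from 0 to 4 using ∫_0^4 c·x^n dx = c·4^(n+1)/(n+1):
  ∫_0^4 u(x)^2 dx = ∫_0^4 (9*x^6 - 6*x^5 + x^4 + 12*x^3 - 4*x^2 + 4) dx. Term by term:
    ∫_0^4 9*x^6 dx = 147456/7;  ∫_0^4 -6*x^5 dx = -4096;  ∫_0^4 x^4 dx = 1024/5;
    ∫_0^4 12*x^3 dx = 768;  ∫_0^4 -4*x^2 dx = -256/3;  ∫_0^4 4 dx = 16.
  Sum: 147456/7 − 4096 + 1024/5 + 768 − 256/3 + 16 = 1876624/105.
  ∫_0^4 u'(x)^2 dx = ∫_0^4 (81*x^4 - 36*x^3 + 4*x^2) dx. Term by term:
    ∫_0^4 81*x^4 dx = 82944/5;  ∫_0^4 -36*x^3 dx = -2304;  ∫_0^4 4*x^2 dx = 256/3.
  Sum: 82944/5 − 2304 + 256/3 = 215552/15.
Adding: ||u||_{H^1}^2 = 1876624/105 + 215552/15 = 1128496/35.


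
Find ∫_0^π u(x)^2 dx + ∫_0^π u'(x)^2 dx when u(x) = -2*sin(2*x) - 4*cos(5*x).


||u||_{H^1(0,π)}^2 = -1664/21 + 218*π

u'(x) = 20*sin(5*x) - 4*cos(2*x).
Expand u² and (u')² and integrate term by term on (0, π), using: for integers n ≥ 1, ∫_0^π sin²(nx) dx = ∫_0^π cos²(nx) dx = π/2; for n ≠ n', ∫_0^π sin(nx)sin(n'x) dx = ∫_0^π cos(nx)cos(n'x) dx = 0; and by product-to-sum, ∫_0^π sin(nx)cos(n'x) dx = ½∫_0^π [sin((n+n')x) + sin((n−n')x)] dx, which is 0 when n+n' is even and 2n/(n²−n'²) when n+n' is odd (it need not vanish on (0, π)).
  u² squared terms: (-4)²·∫cos(5x)² dx = 16·π/2 = 8*π;  (-2)²·∫sin(2x)² dx = 4·π/2 = 2*π.
  u² cross terms: 2·(-4)·(-2)·∫cos(5x)·sin(2x) dx = 16·(-4/21) = -64/21.
  So ∫_0^π u² dx = 8*π + 2*π − 64/21 = -64/21 + 10*π.
  (u')² squared terms: (-4)²·∫cos(2x)² dx = 16·π/2 = 8*π;  (20)²·∫sin(5x)² dx = 400·π/2 = 200*π.
  (u')² cross terms: 2·(-4)·(20)·∫cos(2x)·sin(5x) dx = -160·(10/21) = -1600/21.
  So ∫_0^π (u')² dx = 8*π + 200*π − 1600/21 = -1600/21 + 208*π.
||u||_{H^1}^2 = (-64/21 + 10*π) + (-1600/21 + 208*π) = -1664/21 + 218*π.


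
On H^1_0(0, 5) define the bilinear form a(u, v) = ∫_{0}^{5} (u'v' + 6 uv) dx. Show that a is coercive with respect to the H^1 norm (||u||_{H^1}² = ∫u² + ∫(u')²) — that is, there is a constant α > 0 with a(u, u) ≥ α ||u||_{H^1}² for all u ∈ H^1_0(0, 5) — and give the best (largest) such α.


α = 1

Coercivity of a(·,·) on H^1_0(0, 5) means a(u, u) ≥ α ||u||_{H^1}² for every u ∈ H^1_0.
The interval has length L = 5, and Poincaré/coercivity depend only on L. Here a(u, u) = ∫(u')² + (6)·∫u².
Here c = 6 ≥ 1, so a(u,u) = ∫(u')² + c∫u² ≥ ∫(u')² + ∫u² = ||u||_{H^1}², i.e. α = 1 works. No larger α is possible: a(u,u) ≥ α||u||_{H^1}² means (1−α)∫(u')² ≥ (α−c)∫u², and for the modes u_n = sin(nπ(x−x₀)/L) (x₀ the left endpoint) one has ∫u_n²/∫(u_n')² = (L/(nπ))² → 0, so a(u_n,u_n)/||u_n||_{H^1}² → 1. Hence the optimal constant is α = 1.
Therefore α = 1.


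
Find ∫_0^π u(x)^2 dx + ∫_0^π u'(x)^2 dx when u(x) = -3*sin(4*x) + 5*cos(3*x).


||u||_{H^1(0,π)}^2 = -2400/7 + 403*π/2

u'(x) = -15*sin(3*x) - 12*cos(4*x).
Expand u² and (u')² and integrate term by term on (0, π), using: for integers n ≥ 1, ∫_0^π sin²(nx) dx = ∫_0^π cos²(nx) dx = π/2; for n ≠ n', ∫_0^π sin(nx)sin(n'x) dx = ∫_0^π cos(nx)cos(n'x) dx = 0; and by product-to-sum, ∫_0^π sin(nx)cos(n'x) dx = ½∫_0^π [sin((n+n')x) + sin((n−n')x)] dx, which is 0 when n+n' is even and 2n/(n²−n'²) when n+n' is odd (it need not vanish on (0, π)).
  u² squared terms: (-3)²·∫sin(4x)² dx = 9·π/2 = 9*π/2;  (5)²·∫cos(3x)² dx = 25·π/2 = 25*π/2.
  u² cross terms: 2·(-3)·(5)·∫sin(4x)·cos(3x) dx = -30·(8/7) = -240/7.
  So ∫_0^π u² dx = 9*π/2 + 25*π/2 − 240/7 = -240/7 + 17*π.
  (u')² squared terms: (-15)²·∫sin(3x)² dx = 225·π/2 = 225*π/2;  (-12)²·∫cos(4x)² dx = 144·π/2 = 72*π.
  (u')² cross terms: 2·(-15)·(-12)·∫sin(3x)·cos(4x) dx = 360·(-6/7) = -2160/7.
  So ∫_0^π (u')² dx = 225*π/2 + 72*π − 2160/7 = -2160/7 + 369*π/2.
||u||_{H^1}^2 = (-240/7 + 17*π) + (-2160/7 + 369*π/2) = -2400/7 + 403*π/2.


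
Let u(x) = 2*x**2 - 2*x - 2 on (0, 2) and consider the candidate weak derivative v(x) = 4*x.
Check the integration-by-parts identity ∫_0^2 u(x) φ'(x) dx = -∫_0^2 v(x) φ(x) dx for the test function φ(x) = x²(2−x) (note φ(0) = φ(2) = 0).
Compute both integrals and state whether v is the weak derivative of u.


LHS = -56/15, RHS = -32/5. No, v is not the weak derivative of u.

u(x) = 2*x**2 - 2*x - 2, classical derivative u'(x) = 4*x - 2.
φ(x) = x²(2−x), so φ'(x) = x*(4 - 3*x).
Note φ(0) = φ(2) = 0, so the boundary term u·φ vanishes.
LHS = ∫_0^2 u(x) φ'(x) dx = ∫_0^2 (-6*x^4 + 14*x^3 - 2*x^2 - 8*x) dx. Term by term:
  ∫_0^2 -6*x^4 dx = -192/5;  ∫_0^2 14*x^3 dx = 56;  ∫_0^2 -2*x^2 dx = -16/3;
  ∫_0^2 -8*x dx = -16.
Sum: -192/5 + 56 − 16/3 − 16 = -56/15.
So LHS = -56/15.
∫_0^2 v(x) φ(x) dx = ∫_0^2 (-4*x^4 + 8*x^3) dx. Term by term:
  ∫_0^2 -4*x^4 dx = -128/5;  ∫_0^2 8*x^3 dx = 32.
Sum: -128/5 + 32 = 32/5.
So RHS = -∫_0^2 v(x) φ(x) dx = -32/5.
LHS − RHS = 8/3 ≠ 0, so the identity fails.
(For a valid weak derivative the identity must hold for EVERY test function, in particular this one. The failure shows v is NOT the weak derivative of u.)
Correct weak derivative would be u'(x) = 4*x - 2.


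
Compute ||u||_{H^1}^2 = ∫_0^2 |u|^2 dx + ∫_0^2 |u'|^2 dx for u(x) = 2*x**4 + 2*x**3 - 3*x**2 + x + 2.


||u||_{H^1}^2 = 93298/45

The H^1 norm (squared) on an interval (0, L) is
  ||u||_{H^1}^2 = ∫_0^L u(x)^2 dx + ∫_0^L u'(x)^2 dx.
Compute u'(x) = 8*x**3 + 6*x**2 - 6*x + 1.
Then u(x)^2 = 4*x**8 + 8*x**7 - 8*x**6 - 8*x**5 + 21*x**4 + 2*x**3 - 11*x**2 + 4*x + 4 and u'(x)^2 = 64*x**6 + 96*x**5 - 60*x**4 - 56*x**3 + 48*x**2 - 12*x + 1.
Integrate each monomial from 0 to 2 using ∫_0^2 c·x^n dx = c·2^(n+1)/(n+1):
  ∫_0^2 u(x)^2 dx = ∫_0^2 (4*x^8 + 8*x^7 - 8*x^6 - 8*x^5 + 21*x^4 + 2*x^3 - 11*x^2 + 4*x + 4) dx. Term by term:
    ∫_0^2 4*x^8 dx = 2048/9;  ∫_0^2 8*x^7 dx = 256;  ∫_0^2 -8*x^6 dx = -1024/7;
    ∫_0^2 -8*x^5 dx = -256/3;  ∫_0^2 21*x^4 dx = 672/5;  ∫_0^2 2*x^3 dx = 8;
    ∫_0^2 -11*x^2 dx = -88/3;  ∫_0^2 4*x dx = 8;  ∫_0^2 4 dx = 8.
  Sum: 2048/9 + 256 − 1024/7 − 256/3 + 672/5 + 8 − 88/3 + 8 + 8 = 120016/315.
  ∫_0^2 u'(x)^2 dx = ∫_0^2 (64*x^6 + 96*x^5 - 60*x^4 - 56*x^3 + 48*x^2 - 12*x + 1) dx. Term by term:
    ∫_0^2 64*x^6 dx = 8192/7;  ∫_0^2 96*x^5 dx = 1024;  ∫_0^2 -60*x^4 dx = -384;
    ∫_0^2 -56*x^3 dx = -224;  ∫_0^2 48*x^2 dx = 128;  ∫_0^2 -12*x dx = -24;
    ∫_0^2 1 dx = 2.
  Sum: 8192/7 + 1024 − 384 − 224 + 128 − 24 + 2 = 11846/7.
Adding: ||u||_{H^1}^2 = 120016/315 + 11846/7 = 93298/45.


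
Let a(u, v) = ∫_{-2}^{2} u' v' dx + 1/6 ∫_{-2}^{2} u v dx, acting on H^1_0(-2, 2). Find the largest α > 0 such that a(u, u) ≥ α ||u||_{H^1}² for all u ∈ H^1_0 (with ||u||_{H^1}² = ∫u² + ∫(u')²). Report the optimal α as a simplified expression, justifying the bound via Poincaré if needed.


α = (8/3 + π^2)/(π^2 + 16)

Coercivity of a(·,·) on H^1_0(-2, 2) means a(u, u) ≥ α ||u||_{H^1}² for every u ∈ H^1_0.
The interval has length L = 4, and Poincaré/coercivity depend only on L. Here a(u, u) = ∫(u')² + (1/6)·∫u².
Here 0 < c = 1/6 < 1. The condition a(u,u) ≥ α||u||_{H^1}² reads (1−α)∫(u')² ≥ (α−c)∫u². Any admissible α is ≤ 1 (rapidly oscillating u have ∫u²/∫(u')² → 0), and α = 1 would force 0 ≥ (1−c)∫u², impossible since c < 1; so 1−α > 0. By the sharp Poincaré inequality on H^1_0 of an interval of length L, ∫(u')² ≥ (π/L)²∫u² with equality for the first sine mode sin(π(x−x₀)/L) (x₀ the left endpoint), so the inequality holds for all u iff (1−α)(π/L)² ≥ α − c, i.e. α ≤ ((π/L)² + c)/((π/L)² + 1) = (1 + c(L/π)²)/(1 + (L/π)²). With (π/L)² = π^2/16 and c = 1/6, the largest admissible constant is α = ((π/L)² + c)/((π/L)² + 1).
Simplifying, α = (8/3 + π^2)/(π^2 + 16).


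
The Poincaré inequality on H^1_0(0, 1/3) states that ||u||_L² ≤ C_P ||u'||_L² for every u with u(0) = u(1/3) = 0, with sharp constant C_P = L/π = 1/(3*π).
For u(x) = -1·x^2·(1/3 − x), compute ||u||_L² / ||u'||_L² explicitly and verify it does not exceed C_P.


||u||_L² / ||u'||_L² = sqrt(14)/42 < C_P = 1/(3*π).

u(x) = -1·x^2·(1/3 − x), so u'(x) = x*(9*x - 2)/3.
u(x) = -1·x^2·(1/3 − x) vanishes at x = 0 and x = 1/3, so u ∈ H^1_0(0, 1/3). Differentiate via the product rule and integrate the resulting polynomials term by term.
  ∫_0^1/3 u² dx = ∫_0^1/3 (x^6 - 2*x^5/3 + x^4/9) dx. Term by term:
    ∫_0^1/3 x^6 dx = 1/15309;  ∫_0^1/3 -2*x^5/3 dx = -1/6561;  ∫_0^1/3 x^4/9 dx = 1/10935.
  Sum: 1/15309 − 1/6561 + 1/10935 = 1/229635.
  ∫_0^1/3 (u')² dx = ∫_0^1/3 (9*x^4 - 4*x^3 + 4*x^2/9) dx. Term by term:
    ∫_0^1/3 9*x^4 dx = 1/135;  ∫_0^1/3 -4*x^3 dx = -1/81;  ∫_0^1/3 4*x^2/9 dx = 4/729.
  Sum: 1/135 − 1/81 + 4/729 = 2/3645.
∫_0^1/3 u² dx = 1/229635, so ||u||_L² = sqrt(35)/2835.
∫_0^1/3 (u')² dx = 2/3645, so ||u'||_L² = sqrt(10)/135.
Ratio ||u||_L² / ||u'||_L² = sqrt(14)/42.
Sharp Poincaré constant on H^1_0(0, 1/3) is C_P = L/π = 1/(3*π), achieved by sin(3*π·x).
A polynomial bump cannot attain the sharp Poincaré constant (only the first sine eigenfunction does), so the ratio is strictly less than C_P, consistent with ||u||_L² ≤ C_P ||u'||_L².


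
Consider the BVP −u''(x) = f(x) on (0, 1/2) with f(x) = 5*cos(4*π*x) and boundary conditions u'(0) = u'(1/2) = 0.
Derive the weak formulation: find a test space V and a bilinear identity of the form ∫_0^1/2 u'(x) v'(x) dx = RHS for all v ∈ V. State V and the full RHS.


V = H^1(0, 1/2) (no boundary constraint on v; u is determined up to an additive constant); weak form: ∫_0^1/2 u'v' dx = ∫_0^1/2 (5*cos(4*π*x)) v dx for all v ∈ V.

Multiply both sides by a test function v and integrate from 0 to 1/2:
  ∫_0^1/2 −u''(x) v(x) dx = ∫_0^1/2 f(x) v(x) dx.
Integrate the LHS by parts once:
  ∫_0^1/2 −u'' v dx = −[u'(x) v(x)]_0^1/2 + ∫_0^1/2 u'(x) v'(x) dx.
Thus ∫_0^1/2 u'(x) v'(x) dx = ∫_0^1/2 f(x) v(x) dx + [u'(x) v(x)]_0^1/2.
Choose V so that boundary terms are either known or forced to vanish.
u has homogeneous Neumann: u'(0) = u'(1/2) = 0. So [u' v]_0^1/2 = 0·v(1/2) − 0·v(0) = 0 for any v; take V = H^1(0, 1/2).
Weak formulation: find u (satisfying any essential BC) such that ∫_0^1/2 u'(x) v'(x) dx = ∫_0^1/2 f v dx for all v ∈ V (homogeneous Neumann, so boundary terms vanish).
Substituting f(x) = 5*cos(4*π*x), the right-hand side is ∫_0^1/2 (5*cos(4*π*x)) v dx.
Compatibility check (pure Neumann): taking v ≡ 1 ∈ V gives 0 = ∫_0^1/2 f dx + (0) − (0), i.e. ∫_0^1/2 f dx must equal u'(0) − u'(1/2) = 0. Indeed ∫_0^1/2 (5*cos(4*π*x)) dx = 0, so the data are compatible. The solution is then unique only up to an additive constant (fix it e.g. by requiring ∫_0^1/2 u dx = 0).


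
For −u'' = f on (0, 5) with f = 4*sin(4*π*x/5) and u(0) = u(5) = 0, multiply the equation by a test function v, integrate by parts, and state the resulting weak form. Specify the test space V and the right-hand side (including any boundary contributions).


V = H^1_0(0, 5) (so v(0) = v(5) = 0); weak form: ∫_0^5 u'v' dx = ∫_0^5 (4*sin(4*π*x/5)) v dx for all v ∈ V.

Multiply both sides by a test function v and integrate from 0 to 5:
  ∫_0^5 −u''(x) v(x) dx = ∫_0^5 f(x) v(x) dx.
Integrate the LHS by parts once:
  ∫_0^5 −u'' v dx = −[u'(x) v(x)]_0^5 + ∫_0^5 u'(x) v'(x) dx.
Thus ∫_0^5 u'(x) v'(x) dx = ∫_0^5 f(x) v(x) dx + [u'(x) v(x)]_0^5.
Choose V so that boundary terms are either known or forced to vanish.
u is Dirichlet: u(0) = u(5) = 0. Let V = H^1_0(0, 5); then v(0) = v(5) = 0, and [u' v]_0^5 = 0.
Weak formulation: find u (satisfying any essential BC) such that ∫_0^5 u'(x) v'(x) dx = ∫_0^5 f v dx for all v ∈ V.
Substituting f(x) = 4*sin(4*π*x/5), the right-hand side is ∫_0^5 (4*sin(4*π*x/5)) v dx.


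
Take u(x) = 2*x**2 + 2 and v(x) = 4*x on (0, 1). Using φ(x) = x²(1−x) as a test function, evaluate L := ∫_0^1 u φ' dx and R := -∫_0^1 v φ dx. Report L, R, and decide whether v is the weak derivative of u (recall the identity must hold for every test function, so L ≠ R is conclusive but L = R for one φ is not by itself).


LHS = -1/5, RHS = -1/5. Yes, v = u' weakly.

u(x) = 2*x**2 + 2, classical derivative u'(x) = 4*x.
φ(x) = x²(1−x), so φ'(x) = x*(2 - 3*x).
Note φ(0) = φ(1) = 0, so the boundary term u·φ vanishes.
LHS = ∫_0^1 u(x) φ'(x) dx = ∫_0^1 (-6*x^4 + 4*x^3 - 6*x^2 + 4*x) dx. Term by term:
  ∫_0^1 -6*x^4 dx = -6/5;  ∫_0^1 4*x^3 dx = 1;  ∫_0^1 -6*x^2 dx = -2;
  ∫_0^1 4*x dx = 2.
Sum: -6/5 + 1 − 2 + 2 = -1/5.
So LHS = -1/5.
∫_0^1 v(x) φ(x) dx = ∫_0^1 (-4*x^4 + 4*x^3) dx. Term by term:
  ∫_0^1 -4*x^4 dx = -4/5;  ∫_0^1 4*x^3 dx = 1.
Sum: -4/5 + 1 = 1/5.
So RHS = -∫_0^1 v(x) φ(x) dx = -1/5.
LHS = RHS, so the identity holds for this test φ.
Moreover u is smooth here and v(x) = u'(x) = 4*x pointwise, so the identity holds for every test function. Hence v is the weak derivative of u.


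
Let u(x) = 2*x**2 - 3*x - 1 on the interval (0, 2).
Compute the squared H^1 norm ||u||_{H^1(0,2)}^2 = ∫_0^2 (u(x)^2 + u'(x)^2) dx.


||u||_{H^1}^2 = 88/5

The H^1 norm (squared) on an interval (0, L) is
  ||u||_{H^1}^2 = ∫_0^L u(x)^2 dx + ∫_0^L u'(x)^2 dx.
Compute u'(x) = 4*x - 3.
Then u(x)^2 = 4*x**4 - 12*x**3 + 5*x**2 + 6*x + 1 and u'(x)^2 = 16*x**2 - 24*x + 9.
Integrate each monomial from 0 to 2 using ∫_0^2 c·x^n dx = c·2^(n+1)/(n+1):
  ∫_0^2 u(x)^2 dx = ∫_0^2 (4*x^4 - 12*x^3 + 5*x^2 + 6*x + 1) dx. Term by term:
    ∫_0^2 4*x^4 dx = 128/5;  ∫_0^2 -12*x^3 dx = -48;  ∫_0^2 5*x^2 dx = 40/3;
    ∫_0^2 6*x dx = 12;  ∫_0^2 1 dx = 2.
  Sum: 128/5 − 48 + 40/3 + 12 + 2 = 74/15.
  ∫_0^2 u'(x)^2 dx = ∫_0^2 (16*x^2 - 24*x + 9) dx. Term by term:
    ∫_0^2 16*x^2 dx = 128/3;  ∫_0^2 -24*x dx = -48;  ∫_0^2 9 dx = 18.
  Sum: 128/3 − 48 + 18 = 38/3.
Adding: ||u||_{H^1}^2 = 74/15 + 38/3 = 88/5.


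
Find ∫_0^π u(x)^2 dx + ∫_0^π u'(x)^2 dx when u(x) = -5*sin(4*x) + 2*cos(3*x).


||u||_{H^1(0,π)}^2 = -1600/7 + 465*π/2

u'(x) = -6*sin(3*x) - 20*cos(4*x).
Expand u² and (u')² and integrate term by term on (0, π), using: for integers n ≥ 1, ∫_0^π sin²(nx) dx = ∫_0^π cos²(nx) dx = π/2; for n ≠ n', ∫_0^π sin(nx)sin(n'x) dx = ∫_0^π cos(nx)cos(n'x) dx = 0; and by product-to-sum, ∫_0^π sin(nx)cos(n'x) dx = ½∫_0^π [sin((n+n')x) + sin((n−n')x)] dx, which is 0 when n+n' is even and 2n/(n²−n'²) when n+n' is odd (it need not vanish on (0, π)).
  u² squared terms: (-5)²·∫sin(4x)² dx = 25·π/2 = 25*π/2;  (2)²·∫cos(3x)² dx = 4·π/2 = 2*π.
  u² cross terms: 2·(-5)·(2)·∫sin(4x)·cos(3x) dx = -20·(8/7) = -160/7.
  So ∫_0^π u² dx = 25*π/2 + 2*π − 160/7 = -160/7 + 29*π/2.
  (u')² squared terms: (-20)²·∫cos(4x)² dx = 400·π/2 = 200*π;  (-6)²·∫sin(3x)² dx = 36·π/2 = 18*π.
  (u')² cross terms: 2·(-20)·(-6)·∫cos(4x)·sin(3x) dx = 240·(-6/7) = -1440/7.
  So ∫_0^π (u')² dx = 200*π + 18*π − 1440/7 = -1440/7 + 218*π.
||u||_{H^1}^2 = (-160/7 + 29*π/2) + (-1440/7 + 218*π) = -1600/7 + 465*π/2.


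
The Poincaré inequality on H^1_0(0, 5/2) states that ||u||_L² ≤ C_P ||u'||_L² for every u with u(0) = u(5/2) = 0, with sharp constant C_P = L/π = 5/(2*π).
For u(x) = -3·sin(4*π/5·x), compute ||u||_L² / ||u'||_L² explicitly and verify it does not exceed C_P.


||u||_L² / ||u'||_L² = 5/(4*π) < C_P = 5/(2*π).

u(x) = -3·sin(4*π/5·x), so u'(x) = -12*π*cos(4*π*x/5)/5.
Writing u(x) = A·sin(kπx/L) with A = -3 and k = 2, use ∫_0^L sin²(kπx/L) dx = L/2 and ∫_0^L cos²(kπx/L) dx = L/2.
u² = 9·sin²(4*π/5·x) and (u')² = 144*π^2/25·cos²(4*π/5·x), and each of sin², cos² integrates to L/2 = 5/4 over (0, 5/2).
∫_0^5/2 u² dx = 45/4, so ||u||_L² = 3*sqrt(5)/2.
∫_0^5/2 (u')² dx = 36*π^2/5, so ||u'||_L² = 6*sqrt(5)*π/5.
Ratio ||u||_L² / ||u'||_L² = 5/(4*π).
Sharp Poincaré constant on H^1_0(0, 5/2) is C_P = L/π = 5/(2*π), achieved by sin(2*π/5·x).
This is the k = 2 harmonic; the ratio L/(kπ) is strictly less than C_P = L/π, consistent with the sharp inequality ||u||_L² ≤ C_P ||u'||_L².


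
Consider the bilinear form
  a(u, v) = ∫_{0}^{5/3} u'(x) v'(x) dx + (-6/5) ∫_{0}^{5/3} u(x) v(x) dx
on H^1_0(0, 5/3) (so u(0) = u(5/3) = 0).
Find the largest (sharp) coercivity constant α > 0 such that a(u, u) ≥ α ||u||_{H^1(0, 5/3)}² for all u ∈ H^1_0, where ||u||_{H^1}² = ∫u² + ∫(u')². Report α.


α = 3*(-10 + 3*π^2)/(25 + 9*π^2)

Coercivity of a(·,·) on H^1_0(0, 5/3) means a(u, u) ≥ α ||u||_{H^1}² for every u ∈ H^1_0.
The interval has length L = 5/3, and Poincaré/coercivity depend only on L. Here a(u, u) = ∫(u')² + (-6/5)·∫u².
Here c = -6/5 < 0 with |c| < (π/L)² = 9*π^2/25, so coercivity still holds. The condition a(u,u) ≥ α||u||_{H^1}² reads (1−α)∫(u')² ≥ (α−c)∫u². Any admissible α is ≤ 1 (rapidly oscillating u have ∫u²/∫(u')² → 0), and α = 1 would force 0 ≥ (1−c)∫u², impossible since c < 1; so 1−α > 0. By the sharp Poincaré inequality on H^1_0 of an interval of length L, ∫(u')² ≥ (π/L)²∫u² with equality for the first sine mode sin(π(x−x₀)/L) (x₀ the left endpoint), so the inequality holds for all u iff (1−α)(π/L)² ≥ α − c, i.e. α ≤ ((π/L)² + c)/((π/L)² + 1) = (1 + c(L/π)²)/(1 + (L/π)²). (Direct route, valid since c ≤ 0: Poincaré gives c∫u² ≥ c(L/π)²∫(u')², so a(u,u) ≥ (1 + c(L/π)²)∫(u')², while ||u||_{H^1}² ≤ (1 + (L/π)²)∫(u')²; dividing yields the same α.) With (π/L)² = 9*π^2/25 and c = -6/5, the largest admissible constant is α = ((π/L)² + c)/((π/L)² + 1).
Simplifying, α = 3*(-10 + 3*π^2)/(25 + 9*π^2).


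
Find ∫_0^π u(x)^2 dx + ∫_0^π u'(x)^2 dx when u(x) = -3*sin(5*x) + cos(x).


||u||_{H^1(0,π)}^2 = 118*π

u'(x) = -sin(x) - 15*cos(5*x).
Expand u² and (u')² and integrate term by term on (0, π), using: for integers n ≥ 1, ∫_0^π sin²(nx) dx = ∫_0^π cos²(nx) dx = π/2; for n ≠ n', ∫_0^π sin(nx)sin(n'x) dx = ∫_0^π cos(nx)cos(n'x) dx = 0; and by product-to-sum, ∫_0^π sin(nx)cos(n'x) dx = ½∫_0^π [sin((n+n')x) + sin((n−n')x)] dx, which is 0 when n+n' is even and 2n/(n²−n'²) when n+n' is odd (it need not vanish on (0, π)).
  u² squared terms: (-3)²·∫sin(5x)² dx = 9·π/2 = 9*π/2;  (1)²·∫cos(x)² dx = 1·π/2 = π/2.
  u² cross terms: 2·(-3)·(1)·∫sin(5x)·cos(x) dx = -6·(0) = 0.
  So ∫_0^π u² dx = 9*π/2 + π/2 + 0 = 5*π.
  (u')² squared terms: (-1)²·∫sin(x)² dx = 1·π/2 = π/2;  (-15)²·∫cos(5x)² dx = 225·π/2 = 225*π/2.
  (u')² cross terms: 2·(-1)·(-15)·∫sin(x)·cos(5x) dx = 30·(0) = 0.
  So ∫_0^π (u')² dx = π/2 + 225*π/2 + 0 = 113*π.
||u||_{H^1}^2 = (5*π) + (113*π) = 118*π.


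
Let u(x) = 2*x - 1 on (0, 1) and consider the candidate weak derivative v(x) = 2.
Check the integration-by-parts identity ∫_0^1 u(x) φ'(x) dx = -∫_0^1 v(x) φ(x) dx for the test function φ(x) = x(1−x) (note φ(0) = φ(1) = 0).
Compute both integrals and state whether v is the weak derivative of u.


LHS = -1/3, RHS = -1/3. Yes, v = u' weakly.

u(x) = 2*x - 1, classical derivative u'(x) = 2.
φ(x) = x(1−x), so φ'(x) = 1 - 2*x.
Note φ(0) = φ(1) = 0, so the boundary term u·φ vanishes.
LHS = ∫_0^1 u(x) φ'(x) dx = ∫_0^1 (-4*x^2 + 4*x - 1) dx. Term by term:
  ∫_0^1 -4*x^2 dx = -4/3;  ∫_0^1 4*x dx = 2;  ∫_0^1 -1 dx = -1.
Sum: -4/3 + 2 − 1 = -1/3.
So LHS = -1/3.
∫_0^1 v(x) φ(x) dx = ∫_0^1 (-2*x^2 + 2*x) dx. Term by term:
  ∫_0^1 -2*x^2 dx = -2/3;  ∫_0^1 2*x dx = 1.
Sum: -2/3 + 1 = 1/3.
So RHS = -∫_0^1 v(x) φ(x) dx = -1/3.
LHS = RHS, so the identity holds for this test φ.
Moreover u is smooth here and v(x) = u'(x) = 2 pointwise, so the identity holds for every test function. Hence v is the weak derivative of u.


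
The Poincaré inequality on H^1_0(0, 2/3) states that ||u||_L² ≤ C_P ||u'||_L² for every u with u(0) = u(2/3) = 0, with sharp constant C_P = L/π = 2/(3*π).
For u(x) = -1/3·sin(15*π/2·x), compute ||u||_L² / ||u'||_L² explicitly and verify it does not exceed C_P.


||u||_L² / ||u'||_L² = 2/(15*π) < C_P = 2/(3*π).

u(x) = -1/3·sin(15*π/2·x), so u'(x) = -5*π*cos(15*π*x/2)/2.
Writing u(x) = A·sin(kπx/L) with A = -1/3 and k = 5, use ∫_0^L sin²(kπx/L) dx = L/2 and ∫_0^L cos²(kπx/L) dx = L/2.
u² = 1/9·sin²(15*π/2·x) and (u')² = 25*π^2/4·cos²(15*π/2·x), and each of sin², cos² integrates to L/2 = 1/3 over (0, 2/3).
∫_0^2/3 u² dx = 1/27, so ||u||_L² = sqrt(3)/9.
∫_0^2/3 (u')² dx = 25*π^2/12, so ||u'||_L² = 5*sqrt(3)*π/6.
Ratio ||u||_L² / ||u'||_L² = 2/(15*π).
Sharp Poincaré constant on H^1_0(0, 2/3) is C_P = L/π = 2/(3*π), achieved by sin(3*π/2·x).
This is the k = 5 harmonic; the ratio L/(kπ) is strictly less than C_P = L/π, consistent with the sharp inequality ||u||_L² ≤ C_P ||u'||_L².


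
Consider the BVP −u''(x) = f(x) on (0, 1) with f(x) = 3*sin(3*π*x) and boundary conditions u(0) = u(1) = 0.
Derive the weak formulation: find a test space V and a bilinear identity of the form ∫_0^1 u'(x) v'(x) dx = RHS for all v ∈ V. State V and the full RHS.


V = H^1_0(0, 1) (so v(0) = v(1) = 0); weak form: ∫_0^1 u'v' dx = ∫_0^1 (3*sin(3*π*x)) v dx for all v ∈ V.

Multiply both sides by a test function v and integrate from 0 to 1:
  ∫_0^1 −u''(x) v(x) dx = ∫_0^1 f(x) v(x) dx.
Integrate the LHS by parts once:
  ∫_0^1 −u'' v dx = −[u'(x) v(x)]_0^1 + ∫_0^1 u'(x) v'(x) dx.
Thus ∫_0^1 u'(x) v'(x) dx = ∫_0^1 f(x) v(x) dx + [u'(x) v(x)]_0^1.
Choose V so that boundary terms are either known or forced to vanish.
u is Dirichlet: u(0) = u(1) = 0. Let V = H^1_0(0, 1); then v(0) = v(1) = 0, and [u' v]_0^1 = 0.
Weak formulation: find u (satisfying any essential BC) such that ∫_0^1 u'(x) v'(x) dx = ∫_0^1 f v dx for all v ∈ V.
Substituting f(x) = 3*sin(3*π*x), the right-hand side is ∫_0^1 (3*sin(3*π*x)) v dx.


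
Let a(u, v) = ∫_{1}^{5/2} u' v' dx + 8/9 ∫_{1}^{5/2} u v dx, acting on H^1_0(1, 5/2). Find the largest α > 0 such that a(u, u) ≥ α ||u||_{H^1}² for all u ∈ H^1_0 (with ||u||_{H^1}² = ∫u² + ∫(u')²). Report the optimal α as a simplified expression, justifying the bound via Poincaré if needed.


α = 4*(2 + π^2)/(9 + 4*π^2)

Coercivity of a(·,·) on H^1_0(1, 5/2) means a(u, u) ≥ α ||u||_{H^1}² for every u ∈ H^1_0.
The interval has length L = 3/2, and Poincaré/coercivity depend only on L. Here a(u, u) = ∫(u')² + (8/9)·∫u².
Here 0 < c = 8/9 < 1. The condition a(u,u) ≥ α||u||_{H^1}² reads (1−α)∫(u')² ≥ (α−c)∫u². Any admissible α is ≤ 1 (rapidly oscillating u have ∫u²/∫(u')² → 0), and α = 1 would force 0 ≥ (1−c)∫u², impossible since c < 1; so 1−α > 0. By the sharp Poincaré inequality on H^1_0 of an interval of length L, ∫(u')² ≥ (π/L)²∫u² with equality for the first sine mode sin(π(x−x₀)/L) (x₀ the left endpoint), so the inequality holds for all u iff (1−α)(π/L)² ≥ α − c, i.e. α ≤ ((π/L)² + c)/((π/L)² + 1) = (1 + c(L/π)²)/(1 + (L/π)²). With (π/L)² = 4*π^2/9 and c = 8/9, the largest admissible constant is α = ((π/L)² + c)/((π/L)² + 1).
Simplifying, α = 4*(2 + π^2)/(9 + 4*π^2).


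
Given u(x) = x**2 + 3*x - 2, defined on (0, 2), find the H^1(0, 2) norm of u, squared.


||u||_{H^1}^2 = 402/5

The H^1 norm (squared) on an interval (0, L) is
  ||u||_{H^1}^2 = ∫_0^L u(x)^2 dx + ∫_0^L u'(x)^2 dx.
Compute u'(x) = 2*x + 3.
Then u(x)^2 = x**4 + 6*x**3 + 5*x**2 - 12*x + 4 and u'(x)^2 = 4*x**2 + 12*x + 9.
Integrate each monomial from 0 to 2 using ∫_0^2 c·x^n dx = c·2^(n+1)/(n+1):
  ∫_0^2 u(x)^2 dx = ∫_0^2 (x^4 + 6*x^3 + 5*x^2 - 12*x + 4) dx. Term by term:
    ∫_0^2 x^4 dx = 32/5;  ∫_0^2 6*x^3 dx = 24;  ∫_0^2 5*x^2 dx = 40/3;
    ∫_0^2 -12*x dx = -24;  ∫_0^2 4 dx = 8.
  Sum: 32/5 + 24 + 40/3 − 24 + 8 = 416/15.
  ∫_0^2 u'(x)^2 dx = ∫_0^2 (4*x^2 + 12*x + 9) dx. Term by term:
    ∫_0^2 4*x^2 dx = 32/3;  ∫_0^2 12*x dx = 24;  ∫_0^2 9 dx = 18.
  Sum: 32/3 + 24 + 18 = 158/3.
Adding: ||u||_{H^1}^2 = 416/15 + 158/3 = 402/5.


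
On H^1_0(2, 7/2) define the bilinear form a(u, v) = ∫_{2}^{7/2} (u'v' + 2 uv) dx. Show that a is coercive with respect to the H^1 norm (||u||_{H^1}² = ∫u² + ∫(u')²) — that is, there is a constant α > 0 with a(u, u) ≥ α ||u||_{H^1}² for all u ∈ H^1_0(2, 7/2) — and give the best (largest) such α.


α = 1

Coercivity of a(·,·) on H^1_0(2, 7/2) means a(u, u) ≥ α ||u||_{H^1}² for every u ∈ H^1_0.
The interval has length L = 3/2, and Poincaré/coercivity depend only on L. Here a(u, u) = ∫(u')² + (2)·∫u².
Here c = 2 ≥ 1, so a(u,u) = ∫(u')² + c∫u² ≥ ∫(u')² + ∫u² = ||u||_{H^1}², i.e. α = 1 works. No larger α is possible: a(u,u) ≥ α||u||_{H^1}² means (1−α)∫(u')² ≥ (α−c)∫u², and for the modes u_n = sin(nπ(x−x₀)/L) (x₀ the left endpoint) one has ∫u_n²/∫(u_n')² = (L/(nπ))² → 0, so a(u_n,u_n)/||u_n||_{H^1}² → 1. Hence the optimal constant is α = 1.
Therefore α = 1.


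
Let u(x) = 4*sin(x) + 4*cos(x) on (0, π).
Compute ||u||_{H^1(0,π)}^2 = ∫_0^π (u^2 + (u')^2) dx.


||u||_{H^1(0,π)}^2 = 32*π

u'(x) = -4*sin(x) + 4*cos(x).
Expand u² and (u')² and integrate term by term on (0, π), using: for integers n ≥ 1, ∫_0^π sin²(nx) dx = ∫_0^π cos²(nx) dx = π/2; for n ≠ n', ∫_0^π sin(nx)sin(n'x) dx = ∫_0^π cos(nx)cos(n'x) dx = 0; and by product-to-sum, ∫_0^π sin(nx)cos(n'x) dx = ½∫_0^π [sin((n+n')x) + sin((n−n')x)] dx, which is 0 when n+n' is even and 2n/(n²−n'²) when n+n' is odd (it need not vanish on (0, π)).
  u² squared terms: (4)²·∫cos(x)² dx = 16·π/2 = 8*π;  (4)²·∫sin(x)² dx = 16·π/2 = 8*π.
  u² cross terms: 2·(4)·(4)·∫cos(x)·sin(x) dx = 32·(0) = 0.
  So ∫_0^π u² dx = 8*π + 8*π + 0 = 16*π.
  (u')² squared terms: (-4)²·∫sin(x)² dx = 16·π/2 = 8*π;  (4)²·∫cos(x)² dx = 16·π/2 = 8*π.
  (u')² cross terms: 2·(-4)·(4)·∫sin(x)·cos(x) dx = -32·(0) = 0.
  So ∫_0^π (u')² dx = 8*π + 8*π + 0 = 16*π.
||u||_{H^1}^2 = (16*π) + (16*π) = 32*π.


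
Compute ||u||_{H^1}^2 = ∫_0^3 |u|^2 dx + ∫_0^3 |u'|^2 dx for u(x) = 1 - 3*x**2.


||u||_{H^1}^2 = 3552/5

The H^1 norm (squared) on an interval (0, L) is
  ||u||_{H^1}^2 = ∫_0^L u(x)^2 dx + ∫_0^L u'(x)^2 dx.
Compute u'(x) = -6*x.
Then u(x)^2 = 9*x**4 - 6*x**2 + 1 and u'(x)^2 = 36*x**2.
Integrate each monomial from 0 to 3 using ∫_0^3 c·x^n dx = c·3^(n+1)/(n+1):
  ∫_0^3 u(x)^2 dx = ∫_0^3 (9*x^4 - 6*x^2 + 1) dx. Term by term:
    ∫_0^3 9*x^4 dx = 2187/5;  ∫_0^3 -6*x^2 dx = -54;  ∫_0^3 1 dx = 3.
  Sum: 2187/5 − 54 + 3 = 1932/5.
  ∫_0^3 u'(x)^2 dx = ∫_0^3 (36*x^2) dx. Term by term:
    ∫_0^3 36*x^2 dx = 324.
Adding: ||u||_{H^1}^2 = 1932/5 + 324 = 3552/5.


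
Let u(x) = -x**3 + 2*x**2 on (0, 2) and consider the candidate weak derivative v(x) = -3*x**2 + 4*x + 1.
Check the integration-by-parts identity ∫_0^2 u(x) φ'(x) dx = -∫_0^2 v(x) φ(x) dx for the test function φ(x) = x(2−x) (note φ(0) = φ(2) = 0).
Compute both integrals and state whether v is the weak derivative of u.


LHS = -8/15, RHS = -28/15. No, v is not the weak derivative of u.

u(x) = -x**3 + 2*x**2, classical derivative u'(x) = -3*x**2 + 4*x.
φ(x) = x(2−x), so φ'(x) = 2 - 2*x.
Note φ(0) = φ(2) = 0, so the boundary term u·φ vanishes.
LHS = ∫_0^2 u(x) φ'(x) dx = ∫_0^2 (2*x^4 - 6*x^3 + 4*x^2) dx. Term by term:
  ∫_0^2 2*x^4 dx = 64/5;  ∫_0^2 -6*x^3 dx = -24;  ∫_0^2 4*x^2 dx = 32/3.
Sum: 64/5 − 24 + 32/3 = -8/15.
So LHS = -8/15.
∫_0^2 v(x) φ(x) dx = ∫_0^2 (3*x^4 - 10*x^3 + 7*x^2 + 2*x) dx. Term by term:
  ∫_0^2 3*x^4 dx = 96/5;  ∫_0^2 -10*x^3 dx = -40;  ∫_0^2 7*x^2 dx = 56/3;
  ∫_0^2 2*x dx = 4.
Sum: 96/5 − 40 + 56/3 + 4 = 28/15.
So RHS = -∫_0^2 v(x) φ(x) dx = -28/15.
LHS − RHS = 4/3 ≠ 0, so the identity fails.
(For a valid weak derivative the identity must hold for EVERY test function, in particular this one. The failure shows v is NOT the weak derivative of u.)
Correct weak derivative would be u'(x) = -3*x**2 + 4*x.


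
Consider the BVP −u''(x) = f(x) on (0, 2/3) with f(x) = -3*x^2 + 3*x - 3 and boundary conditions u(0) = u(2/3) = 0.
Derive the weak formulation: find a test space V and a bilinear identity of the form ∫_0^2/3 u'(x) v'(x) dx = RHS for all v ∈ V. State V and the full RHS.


V = H^1_0(0, 2/3) (so v(0) = v(2/3) = 0); weak form: ∫_0^2/3 u'v' dx = ∫_0^2/3 (-3*x^2 + 3*x - 3) v dx for all v ∈ V.

Multiply both sides by a test function v and integrate from 0 to 2/3:
  ∫_0^2/3 −u''(x) v(x) dx = ∫_0^2/3 f(x) v(x) dx.
Integrate the LHS by parts once:
  ∫_0^2/3 −u'' v dx = −[u'(x) v(x)]_0^2/3 + ∫_0^2/3 u'(x) v'(x) dx.
Thus ∫_0^2/3 u'(x) v'(x) dx = ∫_0^2/3 f(x) v(x) dx + [u'(x) v(x)]_0^2/3.
Choose V so that boundary terms are either known or forced to vanish.
u is Dirichlet: u(0) = u(2/3) = 0. Let V = H^1_0(0, 2/3); then v(0) = v(2/3) = 0, and [u' v]_0^2/3 = 0.
Weak formulation: find u (satisfying any essential BC) such that ∫_0^2/3 u'(x) v'(x) dx = ∫_0^2/3 f v dx for all v ∈ V.
Substituting f(x) = -3*x^2 + 3*x - 3, the right-hand side is ∫_0^2/3 (-3*x^2 + 3*x - 3) v dx.


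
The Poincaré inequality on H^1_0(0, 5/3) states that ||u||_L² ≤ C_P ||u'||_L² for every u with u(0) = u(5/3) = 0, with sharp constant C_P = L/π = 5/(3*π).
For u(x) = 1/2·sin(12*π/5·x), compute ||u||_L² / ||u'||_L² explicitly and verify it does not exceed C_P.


||u||_L² / ||u'||_L² = 5/(12*π) < C_P = 5/(3*π).

u(x) = 1/2·sin(12*π/5·x), so u'(x) = 6*π*cos(12*π*x/5)/5.
Writing u(x) = A·sin(kπx/L) with A = 1/2 and k = 4, use ∫_0^L sin²(kπx/L) dx = L/2 and ∫_0^L cos²(kπx/L) dx = L/2.
u² = 1/4·sin²(12*π/5·x) and (u')² = 36*π^2/25·cos²(12*π/5·x), and each of sin², cos² integrates to L/2 = 5/6 over (0, 5/3).
∫_0^5/3 u² dx = 5/24, so ||u||_L² = sqrt(30)/12.
∫_0^5/3 (u')² dx = 6*π^2/5, so ||u'||_L² = sqrt(30)*π/5.
Ratio ||u||_L² / ||u'||_L² = 5/(12*π).
Sharp Poincaré constant on H^1_0(0, 5/3) is C_P = L/π = 5/(3*π), achieved by sin(3*π/5·x).
This is the k = 4 harmonic; the ratio L/(kπ) is strictly less than C_P = L/π, consistent with the sharp inequality ||u||_L² ≤ C_P ||u'||_L².


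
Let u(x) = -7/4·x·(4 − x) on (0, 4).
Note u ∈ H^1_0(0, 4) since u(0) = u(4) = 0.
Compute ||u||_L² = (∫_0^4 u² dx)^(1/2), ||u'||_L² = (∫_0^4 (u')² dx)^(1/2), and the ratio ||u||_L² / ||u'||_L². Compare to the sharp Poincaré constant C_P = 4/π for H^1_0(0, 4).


||u||_L² / ||u'||_L² = 2*sqrt(10)/5 < C_P = 4/π.

u(x) = -7/4·x·(4 − x), so u'(x) = 7*x/2 - 7.
u(x) = -7/4·x·(4 − x) vanishes at x = 0 and x = 4, so u ∈ H^1_0(0, 4). Differentiate via the product rule and integrate the resulting polynomials term by term.
  ∫_0^4 u² dx = ∫_0^4 (49*x^4/16 - 49*x^3/2 + 49*x^2) dx. Term by term:
    ∫_0^4 49*x^4/16 dx = 3136/5;  ∫_0^4 -49*x^3/2 dx = -1568;  ∫_0^4 49*x^2 dx = 3136/3.
  Sum: 3136/5 − 1568 + 3136/3 = 1568/15.
  ∫_0^4 (u')² dx = ∫_0^4 (49*x^2/4 - 49*x + 49) dx. Term by term:
    ∫_0^4 49*x^2/4 dx = 784/3;  ∫_0^4 -49*x dx = -392;  ∫_0^4 49 dx = 196.
  Sum: 784/3 − 392 + 196 = 196/3.
∫_0^4 u² dx = 1568/15, so ||u||_L² = 28*sqrt(30)/15.
∫_0^4 (u')² dx = 196/3, so ||u'||_L² = 14*sqrt(3)/3.
Ratio ||u||_L² / ||u'||_L² = 2*sqrt(10)/5.
Sharp Poincaré constant on H^1_0(0, 4) is C_P = L/π = 4/π, achieved by sin(π/4·x).
A polynomial bump cannot attain the sharp Poincaré constant (only the first sine eigenfunction does), so the ratio is strictly less than C_P, consistent with ||u||_L² ≤ C_P ||u'||_L².


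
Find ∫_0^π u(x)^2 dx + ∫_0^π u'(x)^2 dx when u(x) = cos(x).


||u||_{H^1(0,π)}^2 = π

u'(x) = -sin(x).
Expand u² and (u')² and integrate term by term on (0, π), using: for integers n ≥ 1, ∫_0^π sin²(nx) dx = ∫_0^π cos²(nx) dx = π/2; for n ≠ n', ∫_0^π sin(nx)sin(n'x) dx = ∫_0^π cos(nx)cos(n'x) dx = 0; and by product-to-sum, ∫_0^π sin(nx)cos(n'x) dx = ½∫_0^π [sin((n+n')x) + sin((n−n')x)] dx, which is 0 when n+n' is even and 2n/(n²−n'²) when n+n' is odd (it need not vanish on (0, π)).
  u² squared terms: (1)²·∫cos(x)² dx = 1·π/2 = π/2.
  So ∫_0^π u² dx = π/2.
  (u')² squared terms: (-1)²·∫sin(x)² dx = 1·π/2 = π/2.
  So ∫_0^π (u')² dx = π/2.
||u||_{H^1}^2 = (π/2) + (π/2) = π.


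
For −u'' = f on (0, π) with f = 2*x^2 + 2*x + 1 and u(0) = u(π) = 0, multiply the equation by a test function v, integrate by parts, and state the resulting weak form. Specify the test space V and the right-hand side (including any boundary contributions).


V = H^1_0(0, π) (so v(0) = v(π) = 0); weak form: ∫_0^π u'v' dx = ∫_0^π (2*x^2 + 2*x + 1) v dx for all v ∈ V.

Multiply both sides by a test function v and integrate from 0 to π:
  ∫_0^π −u''(x) v(x) dx = ∫_0^π f(x) v(x) dx.
Integrate the LHS by parts once:
  ∫_0^π −u'' v dx = −[u'(x) v(x)]_0^π + ∫_0^π u'(x) v'(x) dx.
Thus ∫_0^π u'(x) v'(x) dx = ∫_0^π f(x) v(x) dx + [u'(x) v(x)]_0^π.
Choose V so that boundary terms are either known or forced to vanish.
u is Dirichlet: u(0) = u(π) = 0. Let V = H^1_0(0, π); then v(0) = v(π) = 0, and [u' v]_0^π = 0.
Weak formulation: find u (satisfying any essential BC) such that ∫_0^π u'(x) v'(x) dx = ∫_0^π f v dx for all v ∈ V.
Substituting f(x) = 2*x^2 + 2*x + 1, the right-hand side is ∫_0^π (2*x^2 + 2*x + 1) v dx.


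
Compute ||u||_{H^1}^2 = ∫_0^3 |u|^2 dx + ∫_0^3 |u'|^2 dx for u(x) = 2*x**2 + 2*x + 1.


||u||_{H^1}^2 = 3387/5

The H^1 norm (squared) on an interval (0, L) is
  ||u||_{H^1}^2 = ∫_0^L u(x)^2 dx + ∫_0^L u'(x)^2 dx.
Compute u'(x) = 4*x + 2.
Then u(x)^2 = 4*x**4 + 8*x**3 + 8*x**2 + 4*x + 1 and u'(x)^2 = 16*x**2 + 16*x + 4.
Integrate each monomial from 0 to 3 using ∫_0^3 c·x^n dx = c·3^(n+1)/(n+1):
  ∫_0^3 u(x)^2 dx = ∫_0^3 (4*x^4 + 8*x^3 + 8*x^2 + 4*x + 1) dx. Term by term:
    ∫_0^3 4*x^4 dx = 972/5;  ∫_0^3 8*x^3 dx = 162;  ∫_0^3 8*x^2 dx = 72;
    ∫_0^3 4*x dx = 18;  ∫_0^3 1 dx = 3.
  Sum: 972/5 + 162 + 72 + 18 + 3 = 2247/5.
  ∫_0^3 u'(x)^2 dx = ∫_0^3 (16*x^2 + 16*x + 4) dx. Term by term:
    ∫_0^3 16*x^2 dx = 144;  ∫_0^3 16*x dx = 72;  ∫_0^3 4 dx = 12.
  Sum: 144 + 72 + 12 = 228.
Adding: ||u||_{H^1}^2 = 2247/5 + 228 = 3387/5.


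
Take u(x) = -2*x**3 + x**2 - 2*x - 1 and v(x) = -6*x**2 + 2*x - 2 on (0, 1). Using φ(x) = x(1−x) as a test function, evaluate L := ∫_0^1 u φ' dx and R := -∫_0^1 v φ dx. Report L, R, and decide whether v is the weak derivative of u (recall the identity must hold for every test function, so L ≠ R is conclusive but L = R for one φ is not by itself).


LHS = 7/15, RHS = 7/15. Yes, v = u' weakly.

u(x) = -2*x**3 + x**2 - 2*x - 1, classical derivative u'(x) = -6*x**2 + 2*x - 2.
φ(x) = x(1−x), so φ'(x) = 1 - 2*x.
Note φ(0) = φ(1) = 0, so the boundary term u·φ vanishes.
LHS = ∫_0^1 u(x) φ'(x) dx = ∫_0^1 (4*x^4 - 4*x^3 + 5*x^2 - 1) dx. Term by term:
  ∫_0^1 4*x^4 dx = 4/5;  ∫_0^1 -4*x^3 dx = -1;  ∫_0^1 5*x^2 dx = 5/3;
  ∫_0^1 -1 dx = -1.
Sum: 4/5 − 1 + 5/3 − 1 = 7/15.
So LHS = 7/15.
∫_0^1 v(x) φ(x) dx = ∫_0^1 (6*x^4 - 8*x^3 + 4*x^2 - 2*x) dx. Term by term:
  ∫_0^1 6*x^4 dx = 6/5;  ∫_0^1 -8*x^3 dx = -2;  ∫_0^1 4*x^2 dx = 4/3;
  ∫_0^1 -2*x dx = -1.
Sum: 6/5 − 2 + 4/3 − 1 = -7/15.
So RHS = -∫_0^1 v(x) φ(x) dx = 7/15.
LHS = RHS, so the identity holds for this test φ.
Moreover u is smooth here and v(x) = u'(x) = -6*x**2 + 2*x - 2 pointwise, so the identity holds for every test function. Hence v is the weak derivative of u.


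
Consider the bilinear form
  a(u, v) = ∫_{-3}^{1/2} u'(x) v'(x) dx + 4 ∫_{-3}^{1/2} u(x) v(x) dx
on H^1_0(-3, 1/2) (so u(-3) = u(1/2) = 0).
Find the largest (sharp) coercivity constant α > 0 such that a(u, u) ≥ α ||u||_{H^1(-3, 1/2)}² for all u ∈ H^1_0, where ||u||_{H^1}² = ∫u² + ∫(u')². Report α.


α = 1

Coercivity of a(·,·) on H^1_0(-3, 1/2) means a(u, u) ≥ α ||u||_{H^1}² for every u ∈ H^1_0.
The interval has length L = 7/2, and Poincaré/coercivity depend only on L. Here a(u, u) = ∫(u')² + (4)·∫u².
Here c = 4 ≥ 1, so a(u,u) = ∫(u')² + c∫u² ≥ ∫(u')² + ∫u² = ||u||_{H^1}², i.e. α = 1 works. No larger α is possible: a(u,u) ≥ α||u||_{H^1}² means (1−α)∫(u')² ≥ (α−c)∫u², and for the modes u_n = sin(nπ(x−x₀)/L) (x₀ the left endpoint) one has ∫u_n²/∫(u_n')² = (L/(nπ))² → 0, so a(u_n,u_n)/||u_n||_{H^1}² → 1. Hence the optimal constant is α = 1.
Therefore α = 1.


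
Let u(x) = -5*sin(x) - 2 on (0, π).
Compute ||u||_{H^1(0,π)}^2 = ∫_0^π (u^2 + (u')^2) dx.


||u||_{H^1(0,π)}^2 = 40 + 29*π

u'(x) = -5*cos(x).
Expand u² and (u')² and integrate term by term on (0, π), using: for integers n ≥ 1, ∫_0^π sin²(nx) dx = ∫_0^π cos²(nx) dx = π/2; for n ≠ n', ∫_0^π sin(nx)sin(n'x) dx = ∫_0^π cos(nx)cos(n'x) dx = 0; and by product-to-sum, ∫_0^π sin(nx)cos(n'x) dx = ½∫_0^π [sin((n+n')x) + sin((n−n')x)] dx, which is 0 when n+n' is even and 2n/(n²−n'²) when n+n' is odd (it need not vanish on (0, π)). For the constant mode: ∫_0^π 1 dx = π, ∫_0^π cos(nx) dx = 0, ∫_0^π sin(nx) dx = (1−(−1)^n)/n.
  u² squared terms: (-2)²·∫1 dx = 4·π = 4*π;  (-5)²·∫sin(x)² dx = 25·π/2 = 25*π/2.
  u² cross terms: 2·(-2)·(-5)·∫1·sin(x) dx = 20·(2) = 40.
  So ∫_0^π u² dx = 4*π + 25*π/2 + 40 = 40 + 33*π/2.
  (u')² squared terms: (-5)²·∫cos(x)² dx = 25·π/2 = 25*π/2.
  So ∫_0^π (u')² dx = 25*π/2.
||u||_{H^1}^2 = (40 + 33*π/2) + (25*π/2) = 40 + 29*π.
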